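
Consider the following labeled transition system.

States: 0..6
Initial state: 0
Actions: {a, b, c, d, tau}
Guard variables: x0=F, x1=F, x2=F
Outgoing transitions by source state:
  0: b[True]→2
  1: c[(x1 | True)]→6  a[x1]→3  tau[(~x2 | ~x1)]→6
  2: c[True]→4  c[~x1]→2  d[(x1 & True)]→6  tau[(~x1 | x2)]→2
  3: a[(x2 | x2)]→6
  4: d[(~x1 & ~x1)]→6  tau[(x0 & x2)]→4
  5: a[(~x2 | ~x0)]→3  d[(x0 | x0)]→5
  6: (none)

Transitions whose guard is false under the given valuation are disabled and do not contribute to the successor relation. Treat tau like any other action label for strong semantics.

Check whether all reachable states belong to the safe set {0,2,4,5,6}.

Safe = {0,2,4,5,6}
Reachable = {0,2,4,6}
  0: ✓
  2: ✓
  4: ✓
  6: ✓

Answer: INVARIANT HOLDS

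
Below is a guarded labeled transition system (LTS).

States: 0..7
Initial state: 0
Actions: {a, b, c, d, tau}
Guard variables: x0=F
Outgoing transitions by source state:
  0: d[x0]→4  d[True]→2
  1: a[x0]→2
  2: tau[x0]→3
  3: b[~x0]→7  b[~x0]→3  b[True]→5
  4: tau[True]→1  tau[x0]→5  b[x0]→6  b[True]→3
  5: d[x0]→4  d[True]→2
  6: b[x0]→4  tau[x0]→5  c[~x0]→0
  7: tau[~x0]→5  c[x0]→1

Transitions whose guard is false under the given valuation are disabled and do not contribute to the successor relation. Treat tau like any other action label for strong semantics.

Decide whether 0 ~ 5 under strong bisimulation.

Bisimulation quotient by refinement:
  round 0: {{0,1,2,3,4,5,6,7}}
  round 1: {{0,5},{1,2},{3},{4},{6},{7}}
Fixed point at round 2; 6 class(es).
[0]={0,5}  [5]={0,5}

Answer: BISIMILAR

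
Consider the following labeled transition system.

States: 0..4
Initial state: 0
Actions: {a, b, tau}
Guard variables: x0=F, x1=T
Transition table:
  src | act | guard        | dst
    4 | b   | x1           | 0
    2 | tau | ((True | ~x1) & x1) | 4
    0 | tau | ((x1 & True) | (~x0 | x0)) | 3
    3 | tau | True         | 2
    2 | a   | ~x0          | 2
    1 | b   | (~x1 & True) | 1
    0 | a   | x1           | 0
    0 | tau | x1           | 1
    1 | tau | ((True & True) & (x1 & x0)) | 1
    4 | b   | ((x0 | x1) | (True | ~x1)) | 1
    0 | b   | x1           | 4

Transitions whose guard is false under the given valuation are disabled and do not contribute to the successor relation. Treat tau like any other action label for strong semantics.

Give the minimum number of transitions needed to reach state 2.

BFS to 2:
  depth 0: {0}
  depth 1: {1,3,4}
  depth 2: {2}
depth(2)=2, e.g. tau·tau

Answer: 2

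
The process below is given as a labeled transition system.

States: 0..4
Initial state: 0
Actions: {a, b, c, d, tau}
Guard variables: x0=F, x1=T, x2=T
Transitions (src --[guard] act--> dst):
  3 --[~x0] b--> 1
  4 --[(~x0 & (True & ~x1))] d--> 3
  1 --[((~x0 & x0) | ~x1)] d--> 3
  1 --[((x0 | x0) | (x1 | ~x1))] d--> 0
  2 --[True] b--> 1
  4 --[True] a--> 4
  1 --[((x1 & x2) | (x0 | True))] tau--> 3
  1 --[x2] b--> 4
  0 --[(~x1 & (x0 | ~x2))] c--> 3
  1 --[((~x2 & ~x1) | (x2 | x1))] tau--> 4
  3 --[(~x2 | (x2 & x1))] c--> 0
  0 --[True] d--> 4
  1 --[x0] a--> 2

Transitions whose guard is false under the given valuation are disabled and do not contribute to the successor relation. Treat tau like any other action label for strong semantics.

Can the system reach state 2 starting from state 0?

Answer: UNREACHABLE

Trace:
9 transition(s) survive guard evaluation.
depth 0: {0}
depth 1: {4}  cumulative {0,4}
R = {0,4}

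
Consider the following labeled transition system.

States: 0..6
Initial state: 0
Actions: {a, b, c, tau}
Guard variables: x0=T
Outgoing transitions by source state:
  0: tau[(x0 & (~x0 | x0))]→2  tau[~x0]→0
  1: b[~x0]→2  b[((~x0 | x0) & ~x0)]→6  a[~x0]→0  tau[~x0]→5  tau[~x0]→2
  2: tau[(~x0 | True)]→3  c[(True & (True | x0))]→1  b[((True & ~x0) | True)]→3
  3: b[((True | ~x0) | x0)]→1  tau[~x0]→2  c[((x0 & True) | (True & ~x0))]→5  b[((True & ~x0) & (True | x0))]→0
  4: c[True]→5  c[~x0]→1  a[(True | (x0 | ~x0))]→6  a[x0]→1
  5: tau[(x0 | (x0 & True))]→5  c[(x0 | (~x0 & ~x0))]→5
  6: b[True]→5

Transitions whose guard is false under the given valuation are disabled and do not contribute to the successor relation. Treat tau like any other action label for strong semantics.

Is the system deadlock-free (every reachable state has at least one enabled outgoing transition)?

Answer: DEADLOCK at state 1

Working:
R = {0,1,2,3,5}
  0: tau→2  [1 out]
  1: ∅  [STUCK]
  2: b→3  c→1  tau→3  [3 out]
  3: b→1  c→5  [2 out]
  5: c→5  tau→5  [2 out]
witness 1: tau·c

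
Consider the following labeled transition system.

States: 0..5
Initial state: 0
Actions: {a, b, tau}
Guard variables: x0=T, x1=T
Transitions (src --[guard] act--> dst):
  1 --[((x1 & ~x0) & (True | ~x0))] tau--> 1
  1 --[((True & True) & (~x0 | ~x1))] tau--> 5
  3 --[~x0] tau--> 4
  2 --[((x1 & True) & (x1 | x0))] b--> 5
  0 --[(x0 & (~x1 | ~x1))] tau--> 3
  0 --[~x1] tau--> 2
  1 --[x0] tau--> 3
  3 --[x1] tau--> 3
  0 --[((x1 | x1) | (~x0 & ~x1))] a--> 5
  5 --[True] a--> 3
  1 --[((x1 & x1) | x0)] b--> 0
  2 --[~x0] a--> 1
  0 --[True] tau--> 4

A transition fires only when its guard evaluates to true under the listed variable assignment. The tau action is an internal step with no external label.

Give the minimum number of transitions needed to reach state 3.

Breadth-first toward 3:
  L0 = {0}
  L1 = {4,5}
  L2 = {3}
depth(3)=2, e.g. a·a

Answer: 2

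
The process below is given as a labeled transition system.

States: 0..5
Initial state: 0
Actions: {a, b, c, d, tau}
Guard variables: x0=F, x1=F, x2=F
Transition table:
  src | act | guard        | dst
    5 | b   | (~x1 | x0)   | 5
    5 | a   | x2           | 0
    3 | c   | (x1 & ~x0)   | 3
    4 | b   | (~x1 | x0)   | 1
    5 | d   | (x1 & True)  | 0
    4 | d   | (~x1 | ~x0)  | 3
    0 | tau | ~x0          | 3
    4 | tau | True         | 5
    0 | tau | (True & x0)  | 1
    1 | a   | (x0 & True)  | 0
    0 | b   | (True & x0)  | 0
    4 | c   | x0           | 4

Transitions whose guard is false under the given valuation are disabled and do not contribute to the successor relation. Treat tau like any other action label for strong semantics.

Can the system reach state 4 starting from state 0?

5 transition(s) survive guard evaluation.
depth 0: {0}
depth 1: {3}  cumulative {0,3}
Reachable = {0,3}

Answer: UNREACHABLE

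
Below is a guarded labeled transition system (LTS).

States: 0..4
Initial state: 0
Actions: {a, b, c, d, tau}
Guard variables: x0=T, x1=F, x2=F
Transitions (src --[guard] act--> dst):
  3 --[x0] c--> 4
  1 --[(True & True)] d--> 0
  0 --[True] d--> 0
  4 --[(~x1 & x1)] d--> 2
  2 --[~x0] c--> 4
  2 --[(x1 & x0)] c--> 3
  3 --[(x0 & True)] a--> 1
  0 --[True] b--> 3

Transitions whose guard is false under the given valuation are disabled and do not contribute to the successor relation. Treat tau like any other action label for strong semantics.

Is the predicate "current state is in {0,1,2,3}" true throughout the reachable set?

Allowed set {0,1,2,3}
Reach set: {0,1,3,4}
  0: safe
  1: safe
  3: safe
  4: VIOLATES
witness against invariant: b·c → 4

Answer: INVARIANT VIOLATED at state 4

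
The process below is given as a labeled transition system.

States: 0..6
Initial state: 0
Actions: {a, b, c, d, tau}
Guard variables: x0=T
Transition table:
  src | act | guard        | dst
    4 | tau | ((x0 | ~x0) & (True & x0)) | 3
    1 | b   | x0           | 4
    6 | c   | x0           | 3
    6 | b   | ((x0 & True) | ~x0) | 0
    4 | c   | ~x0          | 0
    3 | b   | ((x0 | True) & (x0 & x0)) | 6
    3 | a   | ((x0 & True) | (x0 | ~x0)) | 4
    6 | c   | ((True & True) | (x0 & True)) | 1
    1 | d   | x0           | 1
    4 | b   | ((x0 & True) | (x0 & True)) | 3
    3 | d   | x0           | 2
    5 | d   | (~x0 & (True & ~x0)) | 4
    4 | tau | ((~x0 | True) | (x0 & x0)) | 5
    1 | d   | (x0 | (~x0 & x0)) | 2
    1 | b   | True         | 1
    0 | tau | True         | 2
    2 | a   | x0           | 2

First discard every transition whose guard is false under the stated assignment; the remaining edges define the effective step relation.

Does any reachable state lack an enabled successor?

Answer: DEADLOCK-FREE

Working:
Reach set: {0,2}
  0: tau→2  [deg 1]
  2: a→2  [deg 1]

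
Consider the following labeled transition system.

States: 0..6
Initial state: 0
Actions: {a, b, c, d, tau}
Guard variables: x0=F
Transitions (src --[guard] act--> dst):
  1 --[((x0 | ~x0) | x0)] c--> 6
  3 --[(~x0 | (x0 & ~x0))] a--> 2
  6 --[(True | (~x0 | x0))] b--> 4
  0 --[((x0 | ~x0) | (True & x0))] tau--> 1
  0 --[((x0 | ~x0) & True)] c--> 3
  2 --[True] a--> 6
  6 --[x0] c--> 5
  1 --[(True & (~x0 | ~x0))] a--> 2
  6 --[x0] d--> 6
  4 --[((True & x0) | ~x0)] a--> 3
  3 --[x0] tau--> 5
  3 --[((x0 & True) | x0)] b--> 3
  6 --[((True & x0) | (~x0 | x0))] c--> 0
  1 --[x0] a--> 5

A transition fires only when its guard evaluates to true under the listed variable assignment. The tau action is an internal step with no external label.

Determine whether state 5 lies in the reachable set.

Answer: UNREACHABLE

Working:
Guard filter leaves 9 enabled edge(s).
depth 0: {0}
depth 1: {1,3}  total {0,1,3}
depth 2: {2,6}  total {0,1,2,3,6}
depth 3: {4}  total {0,1,2,3,4,6}
Reachable = {0,1,2,3,4,6}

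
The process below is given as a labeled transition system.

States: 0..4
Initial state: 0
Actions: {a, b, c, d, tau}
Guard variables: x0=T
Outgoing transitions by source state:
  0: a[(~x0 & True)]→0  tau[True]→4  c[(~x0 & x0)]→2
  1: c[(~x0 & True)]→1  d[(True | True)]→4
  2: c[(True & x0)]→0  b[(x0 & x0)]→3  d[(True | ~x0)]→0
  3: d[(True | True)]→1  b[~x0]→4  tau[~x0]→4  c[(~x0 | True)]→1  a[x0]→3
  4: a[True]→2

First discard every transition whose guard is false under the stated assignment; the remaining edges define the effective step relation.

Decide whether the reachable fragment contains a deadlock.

Reach set: {0,1,2,3,4}
  0: tau→4  [1 out]
  1: d→4  [1 out]
  2: b→3  c→0  d→0  [3 out]
  3: a→3  c→1  d→1  [3 out]
  4: a→2  [1 out]

Answer: DEADLOCK-FREE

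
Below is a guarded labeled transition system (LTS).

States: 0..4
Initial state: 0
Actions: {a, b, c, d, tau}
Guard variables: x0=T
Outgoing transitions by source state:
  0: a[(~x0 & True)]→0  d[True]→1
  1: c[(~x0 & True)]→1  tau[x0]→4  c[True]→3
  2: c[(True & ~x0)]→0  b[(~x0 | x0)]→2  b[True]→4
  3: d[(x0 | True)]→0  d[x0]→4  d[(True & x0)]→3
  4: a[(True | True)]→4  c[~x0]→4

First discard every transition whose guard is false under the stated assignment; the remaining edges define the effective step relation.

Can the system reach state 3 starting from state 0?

Answer: REACHABLE

Working:
After dropping false guards: 9 live edges.
L0 = {0}
L1 = {1}  cumulative {0,1}
L2 = {3,4}  cumulative {0,1,3,4}
R = {0,1,3,4}
Path to 3: d·c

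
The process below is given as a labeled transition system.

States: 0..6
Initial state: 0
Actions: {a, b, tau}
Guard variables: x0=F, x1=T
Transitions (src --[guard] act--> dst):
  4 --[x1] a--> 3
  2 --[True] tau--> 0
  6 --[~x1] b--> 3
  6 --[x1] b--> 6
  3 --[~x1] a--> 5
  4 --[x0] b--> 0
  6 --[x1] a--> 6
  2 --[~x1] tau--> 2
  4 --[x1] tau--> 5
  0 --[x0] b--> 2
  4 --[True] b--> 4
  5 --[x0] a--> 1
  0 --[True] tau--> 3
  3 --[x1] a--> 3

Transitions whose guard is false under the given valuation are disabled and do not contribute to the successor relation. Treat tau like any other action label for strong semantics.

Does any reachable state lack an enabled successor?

Answer: DEADLOCK-FREE

Trace:
R = {0,3}
  0: tau→3  [deg 1]
  3: a→3  [deg 1]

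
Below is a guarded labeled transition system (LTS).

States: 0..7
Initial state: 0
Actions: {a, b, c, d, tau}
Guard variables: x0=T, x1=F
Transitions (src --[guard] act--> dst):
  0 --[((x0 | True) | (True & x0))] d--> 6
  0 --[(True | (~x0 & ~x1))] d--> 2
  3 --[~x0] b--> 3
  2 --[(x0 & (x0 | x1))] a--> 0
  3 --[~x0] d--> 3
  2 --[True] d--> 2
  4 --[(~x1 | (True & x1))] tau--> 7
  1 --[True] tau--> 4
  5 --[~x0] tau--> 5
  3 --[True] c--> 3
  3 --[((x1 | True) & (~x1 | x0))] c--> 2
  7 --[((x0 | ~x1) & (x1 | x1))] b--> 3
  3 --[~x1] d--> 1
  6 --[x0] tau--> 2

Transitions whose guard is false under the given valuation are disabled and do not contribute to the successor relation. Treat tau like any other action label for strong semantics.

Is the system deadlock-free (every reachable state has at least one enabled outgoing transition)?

Answer: DEADLOCK-FREE

Working:
R = {0,2,6}
  0: d→2  d→6  [deg 2]
  2: a→0  d→2  [deg 2]
  6: tau→2  [deg 1]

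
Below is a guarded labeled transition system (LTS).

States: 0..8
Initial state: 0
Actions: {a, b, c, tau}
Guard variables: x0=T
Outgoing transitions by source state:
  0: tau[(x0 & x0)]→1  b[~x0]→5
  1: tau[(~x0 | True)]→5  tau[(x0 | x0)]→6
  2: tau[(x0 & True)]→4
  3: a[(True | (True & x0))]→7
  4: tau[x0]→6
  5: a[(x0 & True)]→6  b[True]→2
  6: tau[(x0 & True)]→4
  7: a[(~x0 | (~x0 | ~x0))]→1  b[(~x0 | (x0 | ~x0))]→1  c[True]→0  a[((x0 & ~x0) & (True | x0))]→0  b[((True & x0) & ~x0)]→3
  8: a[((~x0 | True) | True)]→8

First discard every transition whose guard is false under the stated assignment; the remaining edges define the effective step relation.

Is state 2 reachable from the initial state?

Answer: REACHABLE

Trace:
After dropping false guards: 12 live edges.
Layer 0: {0}
Layer 1: {1}  total {0,1}
Layer 2: {5,6}  total {0,1,5,6}
Layer 3: {2,4}  total {0,1,2,4,5,6}
R = {0,1,2,4,5,6}
witness 2: tau·tau·b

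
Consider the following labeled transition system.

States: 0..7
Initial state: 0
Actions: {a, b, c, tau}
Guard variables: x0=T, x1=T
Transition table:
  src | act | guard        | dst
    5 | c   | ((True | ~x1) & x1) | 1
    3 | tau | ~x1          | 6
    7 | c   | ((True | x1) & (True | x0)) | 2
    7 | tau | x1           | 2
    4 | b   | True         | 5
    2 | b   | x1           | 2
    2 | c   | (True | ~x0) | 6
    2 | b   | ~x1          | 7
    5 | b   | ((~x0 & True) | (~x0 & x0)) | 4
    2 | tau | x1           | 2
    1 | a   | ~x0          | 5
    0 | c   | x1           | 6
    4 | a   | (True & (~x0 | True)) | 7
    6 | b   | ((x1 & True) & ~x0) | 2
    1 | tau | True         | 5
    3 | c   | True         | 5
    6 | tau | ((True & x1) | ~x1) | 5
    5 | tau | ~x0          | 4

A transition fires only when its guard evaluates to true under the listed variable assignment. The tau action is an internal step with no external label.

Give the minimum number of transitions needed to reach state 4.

BFS to 4:
  depth 0: {0}
  depth 1: {6}
  depth 2: {5}
  depth 3: {1}
4 never appears.

Answer: UNREACHABLE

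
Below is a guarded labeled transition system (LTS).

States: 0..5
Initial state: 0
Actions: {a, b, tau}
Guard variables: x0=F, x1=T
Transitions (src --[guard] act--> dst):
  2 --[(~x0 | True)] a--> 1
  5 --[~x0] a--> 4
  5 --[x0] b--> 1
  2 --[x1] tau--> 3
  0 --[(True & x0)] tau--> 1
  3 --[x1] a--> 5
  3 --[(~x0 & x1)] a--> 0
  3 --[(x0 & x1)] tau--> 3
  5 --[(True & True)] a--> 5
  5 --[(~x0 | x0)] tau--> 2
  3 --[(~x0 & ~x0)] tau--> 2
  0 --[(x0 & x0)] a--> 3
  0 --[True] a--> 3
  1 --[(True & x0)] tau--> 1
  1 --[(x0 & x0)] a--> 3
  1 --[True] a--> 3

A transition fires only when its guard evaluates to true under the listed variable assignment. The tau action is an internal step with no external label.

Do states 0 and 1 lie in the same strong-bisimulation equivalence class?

Bisimulation quotient by refinement:
  π0 = {{0,1,2,3,4,5}}
  π1 = {{0,1},{2,3,5},{4}}
  π2 = {{0,1},{2},{3},{4},{5}}
stable after 3 split(s): 5 block(s)
class of 0: {0,1}; class of 1: {0,1}

Answer: BISIMILAR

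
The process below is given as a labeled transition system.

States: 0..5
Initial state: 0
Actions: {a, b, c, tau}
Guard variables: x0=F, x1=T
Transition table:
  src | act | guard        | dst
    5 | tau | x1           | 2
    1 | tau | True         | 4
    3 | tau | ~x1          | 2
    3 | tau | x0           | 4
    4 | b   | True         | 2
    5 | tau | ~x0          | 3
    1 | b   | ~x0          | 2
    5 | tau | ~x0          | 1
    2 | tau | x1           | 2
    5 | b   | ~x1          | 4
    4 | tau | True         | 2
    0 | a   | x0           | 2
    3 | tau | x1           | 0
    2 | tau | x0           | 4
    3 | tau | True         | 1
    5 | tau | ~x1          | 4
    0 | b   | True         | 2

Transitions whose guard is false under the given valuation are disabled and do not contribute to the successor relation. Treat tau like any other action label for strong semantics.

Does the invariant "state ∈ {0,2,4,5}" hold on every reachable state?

Answer: INVARIANT HOLDS

Trace:
Inv-set: {0,2,4,5}
Reachable = {0,2}
  0: safe
  2: safe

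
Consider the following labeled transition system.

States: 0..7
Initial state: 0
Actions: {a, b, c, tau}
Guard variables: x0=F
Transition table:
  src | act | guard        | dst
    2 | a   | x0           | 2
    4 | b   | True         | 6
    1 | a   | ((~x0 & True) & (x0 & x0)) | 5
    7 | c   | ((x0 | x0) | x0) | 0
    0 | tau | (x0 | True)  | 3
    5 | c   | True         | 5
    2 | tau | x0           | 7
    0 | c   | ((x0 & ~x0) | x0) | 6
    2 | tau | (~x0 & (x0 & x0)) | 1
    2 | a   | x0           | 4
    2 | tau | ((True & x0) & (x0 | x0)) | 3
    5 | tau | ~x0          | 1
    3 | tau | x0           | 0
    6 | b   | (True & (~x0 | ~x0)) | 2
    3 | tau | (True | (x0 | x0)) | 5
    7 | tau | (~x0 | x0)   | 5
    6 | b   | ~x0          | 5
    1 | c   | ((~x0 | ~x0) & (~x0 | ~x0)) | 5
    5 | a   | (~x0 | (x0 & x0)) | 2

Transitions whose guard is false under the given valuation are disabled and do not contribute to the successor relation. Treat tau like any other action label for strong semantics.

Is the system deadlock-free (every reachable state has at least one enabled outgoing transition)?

R = {0,1,2,3,5}
  0: tau→3  [1 out]
  1: c→5  [1 out]
  2: ∅  [no exit]
  3: tau→5  [1 out]
  5: a→2  c→5  tau→1  [3 out]
witness 2: tau·tau·a

Answer: DEADLOCK at state 2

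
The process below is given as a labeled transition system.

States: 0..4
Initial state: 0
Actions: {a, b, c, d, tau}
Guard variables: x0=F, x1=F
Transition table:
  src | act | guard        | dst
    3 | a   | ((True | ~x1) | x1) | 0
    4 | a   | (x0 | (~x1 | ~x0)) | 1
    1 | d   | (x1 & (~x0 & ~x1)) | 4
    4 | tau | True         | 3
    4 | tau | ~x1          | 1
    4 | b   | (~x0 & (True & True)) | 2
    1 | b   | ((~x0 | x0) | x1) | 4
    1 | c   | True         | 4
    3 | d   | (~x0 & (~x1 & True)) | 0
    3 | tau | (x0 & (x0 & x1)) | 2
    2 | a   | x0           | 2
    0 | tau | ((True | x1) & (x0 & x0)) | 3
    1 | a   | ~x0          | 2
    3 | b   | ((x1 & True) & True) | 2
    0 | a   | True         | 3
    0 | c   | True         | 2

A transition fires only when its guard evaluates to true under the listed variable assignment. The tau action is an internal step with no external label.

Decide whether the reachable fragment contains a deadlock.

Answer: DEADLOCK at state 2

Working:
Reach set: {0,2,3}
  0: a→3  c→2  [2 out]
  2: ∅  [no exit]
  3: a→0  d→0  [2 out]
witness 2: c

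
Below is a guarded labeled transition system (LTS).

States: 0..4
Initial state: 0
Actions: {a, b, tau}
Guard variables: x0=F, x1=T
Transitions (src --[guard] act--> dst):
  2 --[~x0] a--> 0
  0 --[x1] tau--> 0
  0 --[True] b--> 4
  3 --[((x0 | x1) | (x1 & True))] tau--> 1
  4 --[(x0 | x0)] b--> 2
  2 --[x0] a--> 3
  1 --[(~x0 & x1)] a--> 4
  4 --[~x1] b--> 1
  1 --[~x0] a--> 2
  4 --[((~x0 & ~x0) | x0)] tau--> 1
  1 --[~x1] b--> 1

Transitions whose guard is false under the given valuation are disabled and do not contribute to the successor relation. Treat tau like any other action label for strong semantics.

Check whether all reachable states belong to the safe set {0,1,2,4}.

Answer: INVARIANT HOLDS

Trace:
Allowed set {0,1,2,4}
Reachable = {0,1,2,4}
  0: safe
  1: safe
  2: safe
  4: safe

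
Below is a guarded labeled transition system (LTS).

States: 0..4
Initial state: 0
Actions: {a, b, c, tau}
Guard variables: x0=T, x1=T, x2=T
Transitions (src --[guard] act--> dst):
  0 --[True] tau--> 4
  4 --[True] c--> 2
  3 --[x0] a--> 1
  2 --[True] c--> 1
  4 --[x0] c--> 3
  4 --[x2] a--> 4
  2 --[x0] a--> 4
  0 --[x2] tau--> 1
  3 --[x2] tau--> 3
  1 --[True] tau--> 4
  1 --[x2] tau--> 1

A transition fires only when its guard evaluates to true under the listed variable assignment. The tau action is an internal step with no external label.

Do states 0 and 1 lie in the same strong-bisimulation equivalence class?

Bisimulation quotient by refinement:
  π0 = {{0,1,2,3,4}}
  π1 = {{0,1},{2,4},{3}}
  π2 = {{0,1},{2},{3},{4}}
4 equivalence class(es) (converged in 3)
[0]={0,1}  [1]={0,1}

Answer: BISIMILAR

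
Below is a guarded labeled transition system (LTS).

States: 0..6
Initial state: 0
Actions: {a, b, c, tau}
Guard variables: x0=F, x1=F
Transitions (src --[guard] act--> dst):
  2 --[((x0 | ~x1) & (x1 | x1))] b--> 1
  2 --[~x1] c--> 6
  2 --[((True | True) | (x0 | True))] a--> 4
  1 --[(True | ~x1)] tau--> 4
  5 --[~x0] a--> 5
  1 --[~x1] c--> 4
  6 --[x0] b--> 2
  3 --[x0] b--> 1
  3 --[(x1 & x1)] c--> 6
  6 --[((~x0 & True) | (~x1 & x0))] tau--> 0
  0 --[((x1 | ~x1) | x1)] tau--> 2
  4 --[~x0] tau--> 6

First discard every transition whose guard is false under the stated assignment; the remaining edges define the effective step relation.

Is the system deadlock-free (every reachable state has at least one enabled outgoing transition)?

Reachable = {0,2,4,6}
  0: tau→2  [1 exit(s)]
  2: a→4  c→6  [2 exit(s)]
  4: tau→6  [1 exit(s)]
  6: tau→0  [1 exit(s)]

Answer: DEADLOCK-FREE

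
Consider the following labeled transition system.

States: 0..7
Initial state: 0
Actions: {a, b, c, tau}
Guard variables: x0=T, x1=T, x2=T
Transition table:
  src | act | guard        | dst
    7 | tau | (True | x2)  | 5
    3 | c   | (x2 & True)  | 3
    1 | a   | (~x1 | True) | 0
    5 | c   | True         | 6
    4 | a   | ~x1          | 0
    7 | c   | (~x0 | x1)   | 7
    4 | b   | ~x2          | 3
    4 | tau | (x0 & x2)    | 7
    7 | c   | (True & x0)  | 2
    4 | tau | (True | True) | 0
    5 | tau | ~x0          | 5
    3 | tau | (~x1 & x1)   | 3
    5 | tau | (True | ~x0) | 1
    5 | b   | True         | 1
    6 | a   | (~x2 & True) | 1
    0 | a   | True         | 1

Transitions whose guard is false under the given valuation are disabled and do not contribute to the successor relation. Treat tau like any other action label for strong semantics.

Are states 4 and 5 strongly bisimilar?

Answer: NOT BISIMILAR

Trace:
Refine partition for ~:
  P[0] = {{0,1,2,3,4,5,6,7}}
  P[1] = {{0,1},{2,6},{3},{4},{5},{7}}
6 equivalence class(es) (converged in 2)
[4]={4}  [5]={5}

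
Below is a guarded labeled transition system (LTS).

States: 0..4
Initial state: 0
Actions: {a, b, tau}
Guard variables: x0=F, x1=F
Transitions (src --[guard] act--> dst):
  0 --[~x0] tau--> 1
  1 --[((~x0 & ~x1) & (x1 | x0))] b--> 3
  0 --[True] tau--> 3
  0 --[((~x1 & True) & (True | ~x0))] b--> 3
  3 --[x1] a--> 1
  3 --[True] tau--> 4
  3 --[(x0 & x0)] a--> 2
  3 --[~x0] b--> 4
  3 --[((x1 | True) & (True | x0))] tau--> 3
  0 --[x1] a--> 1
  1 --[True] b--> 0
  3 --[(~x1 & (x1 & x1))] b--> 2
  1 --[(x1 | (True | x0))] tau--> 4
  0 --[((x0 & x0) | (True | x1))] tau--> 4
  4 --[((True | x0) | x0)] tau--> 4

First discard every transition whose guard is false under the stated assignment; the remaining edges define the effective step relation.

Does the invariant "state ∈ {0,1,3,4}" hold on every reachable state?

Answer: INVARIANT HOLDS

Trace:
Safe = {0,1,3,4}
Reach set: {0,1,3,4}
  0: ok
  1: ok
  3: ok
  4: ok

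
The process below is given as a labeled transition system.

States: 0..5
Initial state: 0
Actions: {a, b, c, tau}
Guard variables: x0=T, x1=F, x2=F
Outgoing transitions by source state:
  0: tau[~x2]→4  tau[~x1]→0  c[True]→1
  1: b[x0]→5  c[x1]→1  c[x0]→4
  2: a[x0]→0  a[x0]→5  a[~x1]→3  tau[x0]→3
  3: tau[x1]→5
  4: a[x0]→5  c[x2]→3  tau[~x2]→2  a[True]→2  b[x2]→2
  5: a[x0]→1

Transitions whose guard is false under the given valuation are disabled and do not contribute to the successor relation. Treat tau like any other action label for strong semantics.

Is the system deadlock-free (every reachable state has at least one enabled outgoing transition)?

Reach set: {0,1,2,3,4,5}
  0: c→1  tau→0  tau→4  [3 out]
  1: b→5  c→4  [2 out]
  2: a→0  a→3  a→5  tau→3  [4 out]
  3: ∅  [deadlock]
  4: a→2  a→5  tau→2  [3 out]
  5: a→1  [1 out]
witness 3: tau·a·a

Answer: DEADLOCK at state 3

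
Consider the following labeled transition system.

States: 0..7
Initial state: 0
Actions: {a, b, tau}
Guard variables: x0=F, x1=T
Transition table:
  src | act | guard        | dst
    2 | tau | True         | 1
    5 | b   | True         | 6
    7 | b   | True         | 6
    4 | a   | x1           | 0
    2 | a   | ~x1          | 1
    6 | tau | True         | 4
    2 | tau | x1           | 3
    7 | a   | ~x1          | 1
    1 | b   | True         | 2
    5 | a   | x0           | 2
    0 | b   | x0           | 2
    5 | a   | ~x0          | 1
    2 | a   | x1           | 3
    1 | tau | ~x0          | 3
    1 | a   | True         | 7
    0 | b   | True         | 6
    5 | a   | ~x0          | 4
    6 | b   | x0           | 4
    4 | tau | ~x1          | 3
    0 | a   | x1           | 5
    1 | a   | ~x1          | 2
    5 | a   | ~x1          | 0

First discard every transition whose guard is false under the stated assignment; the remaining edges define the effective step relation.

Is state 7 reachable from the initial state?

Answer: REACHABLE

Trace:
Guard filter leaves 14 enabled edge(s).
Layer 0: {0}
Layer 1: {5,6}  now seen {0,5,6}
Layer 2: {1,4}  now seen {0,1,4,5,6}
Layer 3: {2,3,7}  now seen {0,1,2,3,4,5,6,7}
R = {0,1,2,3,4,5,6,7}
witness 7: a·a·a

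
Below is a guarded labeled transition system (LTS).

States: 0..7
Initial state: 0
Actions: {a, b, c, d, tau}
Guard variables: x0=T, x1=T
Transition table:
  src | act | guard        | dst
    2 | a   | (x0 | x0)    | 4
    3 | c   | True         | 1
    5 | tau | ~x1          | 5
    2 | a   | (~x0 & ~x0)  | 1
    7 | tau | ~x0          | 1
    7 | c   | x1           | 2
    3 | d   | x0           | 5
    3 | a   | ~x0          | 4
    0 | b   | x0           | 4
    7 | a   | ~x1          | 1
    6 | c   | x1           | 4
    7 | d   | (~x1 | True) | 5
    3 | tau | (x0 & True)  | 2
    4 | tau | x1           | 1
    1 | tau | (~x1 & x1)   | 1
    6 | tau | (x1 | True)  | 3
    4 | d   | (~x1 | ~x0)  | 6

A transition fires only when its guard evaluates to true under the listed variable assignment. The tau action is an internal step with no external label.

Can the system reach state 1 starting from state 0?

10 transition(s) survive guard evaluation.
L0 = {0}
L1 = {4}  total {0,4}
L2 = {1}  total {0,1,4}
R = {0,1,4}
Path to 1: b·tau

Answer: REACHABLE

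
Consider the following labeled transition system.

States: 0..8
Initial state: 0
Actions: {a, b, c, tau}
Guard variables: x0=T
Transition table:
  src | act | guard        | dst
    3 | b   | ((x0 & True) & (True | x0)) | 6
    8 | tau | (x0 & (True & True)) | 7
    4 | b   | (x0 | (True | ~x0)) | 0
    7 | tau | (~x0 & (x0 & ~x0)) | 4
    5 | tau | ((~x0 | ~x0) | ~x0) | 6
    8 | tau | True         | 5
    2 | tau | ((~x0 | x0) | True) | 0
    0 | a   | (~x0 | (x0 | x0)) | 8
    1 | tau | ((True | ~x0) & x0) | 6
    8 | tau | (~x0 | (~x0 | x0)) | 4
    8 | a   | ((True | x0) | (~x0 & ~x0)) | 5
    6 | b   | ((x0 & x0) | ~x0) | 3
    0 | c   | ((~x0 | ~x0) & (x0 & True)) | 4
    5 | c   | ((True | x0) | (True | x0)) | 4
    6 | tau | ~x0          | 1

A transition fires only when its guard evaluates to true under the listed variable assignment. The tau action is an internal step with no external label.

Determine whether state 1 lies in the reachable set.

After dropping false guards: 11 live edges.
L0 = {0}
L1 = {8}  now seen {0,8}
L2 = {4,5,7}  now seen {0,4,5,7,8}
Reach set: {0,4,5,7,8}

Answer: UNREACHABLE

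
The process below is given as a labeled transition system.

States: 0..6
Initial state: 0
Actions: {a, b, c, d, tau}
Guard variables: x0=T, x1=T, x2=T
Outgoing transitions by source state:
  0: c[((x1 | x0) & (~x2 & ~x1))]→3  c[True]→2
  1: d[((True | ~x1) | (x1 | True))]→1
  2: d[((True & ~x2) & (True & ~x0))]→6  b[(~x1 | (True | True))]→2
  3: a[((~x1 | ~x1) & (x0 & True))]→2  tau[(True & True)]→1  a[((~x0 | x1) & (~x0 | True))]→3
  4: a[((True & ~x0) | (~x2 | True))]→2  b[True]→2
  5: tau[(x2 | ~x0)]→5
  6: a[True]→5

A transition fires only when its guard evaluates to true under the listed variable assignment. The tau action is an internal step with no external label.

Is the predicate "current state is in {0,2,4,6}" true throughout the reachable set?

Inv-set: {0,2,4,6}
Reachable = {0,2}
  0: ok
  2: ok

Answer: INVARIANT HOLDS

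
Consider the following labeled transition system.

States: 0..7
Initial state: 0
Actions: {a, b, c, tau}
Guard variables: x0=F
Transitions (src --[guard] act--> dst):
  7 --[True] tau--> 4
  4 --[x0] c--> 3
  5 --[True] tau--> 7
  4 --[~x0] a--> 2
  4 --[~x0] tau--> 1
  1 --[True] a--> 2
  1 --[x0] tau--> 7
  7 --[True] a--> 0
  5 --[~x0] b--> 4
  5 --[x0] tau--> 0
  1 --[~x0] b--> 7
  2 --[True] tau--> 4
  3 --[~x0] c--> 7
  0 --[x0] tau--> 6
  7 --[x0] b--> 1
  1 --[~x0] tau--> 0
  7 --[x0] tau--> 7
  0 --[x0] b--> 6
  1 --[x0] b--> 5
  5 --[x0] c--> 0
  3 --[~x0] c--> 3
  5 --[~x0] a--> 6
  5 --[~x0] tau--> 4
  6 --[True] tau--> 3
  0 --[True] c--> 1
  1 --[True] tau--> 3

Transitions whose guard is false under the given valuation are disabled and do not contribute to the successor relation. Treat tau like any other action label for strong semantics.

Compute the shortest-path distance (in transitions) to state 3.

Breadth-first toward 3:
  depth 0: {0}
  depth 1: {1}
  depth 2: {2,3,7}
depth(3)=2, e.g. c·tau

Answer: 2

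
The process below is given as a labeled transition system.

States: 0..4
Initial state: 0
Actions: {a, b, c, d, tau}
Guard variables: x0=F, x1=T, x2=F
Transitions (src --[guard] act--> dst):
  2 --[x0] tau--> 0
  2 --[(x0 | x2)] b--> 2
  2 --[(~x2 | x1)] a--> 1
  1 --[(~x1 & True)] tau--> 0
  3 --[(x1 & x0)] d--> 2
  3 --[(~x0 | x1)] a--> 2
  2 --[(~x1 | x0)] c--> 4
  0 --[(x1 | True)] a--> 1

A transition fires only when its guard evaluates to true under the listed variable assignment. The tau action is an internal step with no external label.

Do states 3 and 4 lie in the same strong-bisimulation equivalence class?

Answer: NOT BISIMILAR

Trace:
Compute ~ classes (split until stable):
  round 0: {{0,1,2,3,4}}
  round 1: {{0,2,3},{1,4}}
  round 2: {{0,2},{1,4},{3}}
stable after 3 split(s): 3 block(s)
class of 3: {3}; class of 4: {1,4}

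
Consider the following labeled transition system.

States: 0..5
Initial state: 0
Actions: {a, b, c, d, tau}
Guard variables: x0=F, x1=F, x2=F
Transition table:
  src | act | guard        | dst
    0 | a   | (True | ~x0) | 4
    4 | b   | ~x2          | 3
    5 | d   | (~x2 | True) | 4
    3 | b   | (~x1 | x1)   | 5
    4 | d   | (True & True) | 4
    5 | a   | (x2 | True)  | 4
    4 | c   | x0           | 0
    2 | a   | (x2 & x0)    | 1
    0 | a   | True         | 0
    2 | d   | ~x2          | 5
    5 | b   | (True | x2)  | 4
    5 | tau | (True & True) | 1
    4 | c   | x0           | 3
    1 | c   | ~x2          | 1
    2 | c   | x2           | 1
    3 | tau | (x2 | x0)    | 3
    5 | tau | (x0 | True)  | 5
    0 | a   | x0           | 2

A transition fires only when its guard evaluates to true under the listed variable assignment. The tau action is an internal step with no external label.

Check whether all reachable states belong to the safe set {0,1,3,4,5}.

Answer: INVARIANT HOLDS

Trace:
Safe = {0,1,3,4,5}
Reach set: {0,1,3,4,5}
  0: ✓
  1: ✓
  3: ✓
  4: ✓
  5: ✓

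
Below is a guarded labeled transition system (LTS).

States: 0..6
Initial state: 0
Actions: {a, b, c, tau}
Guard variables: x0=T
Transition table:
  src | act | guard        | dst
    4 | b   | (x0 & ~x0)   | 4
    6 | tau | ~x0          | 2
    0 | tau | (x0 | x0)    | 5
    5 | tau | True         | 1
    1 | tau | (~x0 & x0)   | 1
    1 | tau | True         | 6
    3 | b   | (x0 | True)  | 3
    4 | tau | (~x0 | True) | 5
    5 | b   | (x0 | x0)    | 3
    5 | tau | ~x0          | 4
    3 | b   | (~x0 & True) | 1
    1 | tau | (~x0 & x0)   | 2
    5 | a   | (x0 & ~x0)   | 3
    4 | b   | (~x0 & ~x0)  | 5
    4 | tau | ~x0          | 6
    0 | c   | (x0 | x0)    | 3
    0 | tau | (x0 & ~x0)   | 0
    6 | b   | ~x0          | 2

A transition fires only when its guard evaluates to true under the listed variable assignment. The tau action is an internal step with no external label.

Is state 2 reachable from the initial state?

Answer: UNREACHABLE

Analysis:
After dropping false guards: 7 live edges.
Layer 0: {0}
Layer 1: {3,5}  total {0,3,5}
Layer 2: {1}  total {0,1,3,5}
Layer 3: {6}  total {0,1,3,5,6}
Reach set: {0,1,3,5,6}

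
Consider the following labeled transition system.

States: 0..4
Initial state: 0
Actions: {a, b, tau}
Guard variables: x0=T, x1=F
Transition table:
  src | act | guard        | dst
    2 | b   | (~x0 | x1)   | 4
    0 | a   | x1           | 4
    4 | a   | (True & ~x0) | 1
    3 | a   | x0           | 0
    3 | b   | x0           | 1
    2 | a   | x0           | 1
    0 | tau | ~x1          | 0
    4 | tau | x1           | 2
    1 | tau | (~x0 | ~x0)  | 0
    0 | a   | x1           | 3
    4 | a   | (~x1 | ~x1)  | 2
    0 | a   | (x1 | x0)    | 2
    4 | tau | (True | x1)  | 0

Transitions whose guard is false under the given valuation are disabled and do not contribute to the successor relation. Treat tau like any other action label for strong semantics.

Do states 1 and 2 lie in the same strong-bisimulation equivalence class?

Compute ~ classes (split until stable):
  round 0: {{0,1,2,3,4}}
  round 1: {{0,4},{1},{2},{3}}
stable after 2 split(s): 4 block(s)
[1]={1}  [2]={2}

Answer: NOT BISIMILAR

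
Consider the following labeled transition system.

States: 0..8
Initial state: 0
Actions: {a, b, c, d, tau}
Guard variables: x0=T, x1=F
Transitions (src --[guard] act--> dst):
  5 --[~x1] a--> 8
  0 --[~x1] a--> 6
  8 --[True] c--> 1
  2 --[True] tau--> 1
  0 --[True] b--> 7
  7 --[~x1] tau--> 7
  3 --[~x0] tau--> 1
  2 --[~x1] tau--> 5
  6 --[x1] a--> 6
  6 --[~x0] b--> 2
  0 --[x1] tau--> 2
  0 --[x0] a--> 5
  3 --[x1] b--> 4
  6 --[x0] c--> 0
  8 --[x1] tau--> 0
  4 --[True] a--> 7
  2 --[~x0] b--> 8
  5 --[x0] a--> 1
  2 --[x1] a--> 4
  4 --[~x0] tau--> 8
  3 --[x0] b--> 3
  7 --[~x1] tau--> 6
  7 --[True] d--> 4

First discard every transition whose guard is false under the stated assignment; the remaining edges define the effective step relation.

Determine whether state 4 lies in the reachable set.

Answer: REACHABLE

Analysis:
Guard filter leaves 14 enabled edge(s).
L0 = {0}
L1 = {5,6,7}  total {0,5,6,7}
L2 = {1,4,8}  total {0,1,4,5,6,7,8}
R = {0,1,4,5,6,7,8}
witness 4: b·d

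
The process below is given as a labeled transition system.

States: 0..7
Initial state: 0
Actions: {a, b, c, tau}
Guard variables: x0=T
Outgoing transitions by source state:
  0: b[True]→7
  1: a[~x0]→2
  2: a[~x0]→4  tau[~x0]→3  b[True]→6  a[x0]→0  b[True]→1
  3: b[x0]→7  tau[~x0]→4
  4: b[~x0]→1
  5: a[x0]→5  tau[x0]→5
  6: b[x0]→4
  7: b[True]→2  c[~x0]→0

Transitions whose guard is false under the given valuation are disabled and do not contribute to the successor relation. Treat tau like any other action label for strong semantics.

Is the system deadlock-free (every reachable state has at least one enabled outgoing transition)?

Answer: DEADLOCK at state 1

Analysis:
Reach set: {0,1,2,4,6,7}
  0: b→7  [1 out]
  1: ∅  [STUCK]
  2: a→0  b→1  b→6  [3 out]
  4: ∅  [STUCK]
  6: b→4  [1 out]
  7: b→2  [1 out]
witness 1: b·b·b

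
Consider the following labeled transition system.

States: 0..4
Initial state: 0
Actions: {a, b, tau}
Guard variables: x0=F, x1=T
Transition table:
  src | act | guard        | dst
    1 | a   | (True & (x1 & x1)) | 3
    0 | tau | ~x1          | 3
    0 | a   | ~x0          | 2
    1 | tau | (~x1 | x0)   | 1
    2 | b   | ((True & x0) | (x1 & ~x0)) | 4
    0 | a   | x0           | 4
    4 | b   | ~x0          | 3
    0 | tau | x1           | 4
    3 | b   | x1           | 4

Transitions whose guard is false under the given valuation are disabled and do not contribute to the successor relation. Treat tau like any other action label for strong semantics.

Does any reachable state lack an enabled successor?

Answer: DEADLOCK-FREE

Working:
R = {0,2,3,4}
  0: a→2  tau→4  [2 exit(s)]
  2: b→4  [1 exit(s)]
  3: b→4  [1 exit(s)]
  4: b→3  [1 exit(s)]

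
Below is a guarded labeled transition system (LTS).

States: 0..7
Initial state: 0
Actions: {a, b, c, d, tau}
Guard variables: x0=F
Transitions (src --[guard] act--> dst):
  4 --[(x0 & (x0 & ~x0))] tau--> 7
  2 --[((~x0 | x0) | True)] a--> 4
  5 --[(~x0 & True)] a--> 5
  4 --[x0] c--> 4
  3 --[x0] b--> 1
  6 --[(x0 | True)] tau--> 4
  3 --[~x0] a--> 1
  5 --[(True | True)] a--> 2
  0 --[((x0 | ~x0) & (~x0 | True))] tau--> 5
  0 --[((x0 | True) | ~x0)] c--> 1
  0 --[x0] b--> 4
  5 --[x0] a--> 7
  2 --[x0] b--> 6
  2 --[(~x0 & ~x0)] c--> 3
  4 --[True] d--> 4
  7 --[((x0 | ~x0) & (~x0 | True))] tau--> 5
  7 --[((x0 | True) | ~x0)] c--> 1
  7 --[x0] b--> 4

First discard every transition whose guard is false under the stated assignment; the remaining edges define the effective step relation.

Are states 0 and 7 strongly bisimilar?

Refine partition for ~:
  round 0: {{0,1,2,3,4,5,6,7}}
  round 1: {{0,7},{1},{2},{3,5},{4},{6}}
  round 2: {{0,7},{1},{2},{3},{4},{5},{6}}
Fixed point at round 3; 7 class(es).
0∈{0,7}, 7∈{0,7}

Answer: BISIMILAR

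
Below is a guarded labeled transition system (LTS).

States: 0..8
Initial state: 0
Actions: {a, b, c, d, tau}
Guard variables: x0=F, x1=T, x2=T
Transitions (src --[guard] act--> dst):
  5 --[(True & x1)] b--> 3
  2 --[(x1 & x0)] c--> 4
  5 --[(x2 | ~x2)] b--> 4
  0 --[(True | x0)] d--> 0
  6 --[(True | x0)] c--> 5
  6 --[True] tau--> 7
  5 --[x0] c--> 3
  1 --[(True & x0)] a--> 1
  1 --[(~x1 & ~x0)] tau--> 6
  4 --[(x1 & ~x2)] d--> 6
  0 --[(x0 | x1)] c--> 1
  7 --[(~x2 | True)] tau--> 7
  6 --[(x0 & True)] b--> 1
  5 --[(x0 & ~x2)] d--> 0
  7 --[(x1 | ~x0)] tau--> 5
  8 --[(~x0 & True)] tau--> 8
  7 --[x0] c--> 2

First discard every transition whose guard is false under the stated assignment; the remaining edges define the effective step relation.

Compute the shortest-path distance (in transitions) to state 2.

Answer: UNREACHABLE

Working:
Breadth-first toward 2:
  Layer 0: {0}
  Layer 1: {1}
2 never appears.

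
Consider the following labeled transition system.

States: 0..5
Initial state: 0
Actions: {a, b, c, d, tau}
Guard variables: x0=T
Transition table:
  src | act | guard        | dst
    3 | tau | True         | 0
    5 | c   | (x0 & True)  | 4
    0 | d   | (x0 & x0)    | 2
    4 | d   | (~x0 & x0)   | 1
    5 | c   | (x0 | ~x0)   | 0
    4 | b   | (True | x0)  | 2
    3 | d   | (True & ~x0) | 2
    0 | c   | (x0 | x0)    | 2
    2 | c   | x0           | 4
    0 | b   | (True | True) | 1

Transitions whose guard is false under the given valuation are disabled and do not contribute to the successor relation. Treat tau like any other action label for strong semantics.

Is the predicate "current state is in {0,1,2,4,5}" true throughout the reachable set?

Answer: INVARIANT HOLDS

Trace:
Allowed set {0,1,2,4,5}
R = {0,1,2,4}
  0: ok
  1: ok
  2: ok
  4: ok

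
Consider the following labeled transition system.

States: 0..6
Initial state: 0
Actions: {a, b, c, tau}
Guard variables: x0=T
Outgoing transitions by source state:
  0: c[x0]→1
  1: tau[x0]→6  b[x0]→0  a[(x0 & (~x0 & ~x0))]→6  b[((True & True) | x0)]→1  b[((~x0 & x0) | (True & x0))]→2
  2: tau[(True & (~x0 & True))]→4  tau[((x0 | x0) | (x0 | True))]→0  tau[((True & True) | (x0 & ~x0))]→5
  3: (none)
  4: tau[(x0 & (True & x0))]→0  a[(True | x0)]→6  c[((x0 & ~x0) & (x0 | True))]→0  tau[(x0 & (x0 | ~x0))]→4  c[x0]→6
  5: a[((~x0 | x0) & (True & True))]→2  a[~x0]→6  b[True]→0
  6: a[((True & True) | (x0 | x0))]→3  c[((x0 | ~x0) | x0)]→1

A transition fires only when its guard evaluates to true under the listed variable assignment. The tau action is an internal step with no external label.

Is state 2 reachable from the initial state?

Guard filter leaves 15 enabled edge(s).
L0 = {0}
L1 = {1}  cumulative {0,1}
L2 = {2,6}  cumulative {0,1,2,6}
L3 = {3,5}  cumulative {0,1,2,3,5,6}
R = {0,1,2,3,5,6}
witness 2: c·b

Answer: REACHABLE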